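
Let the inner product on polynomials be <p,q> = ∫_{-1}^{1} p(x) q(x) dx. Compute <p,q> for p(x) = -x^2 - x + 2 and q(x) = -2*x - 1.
<p,q> = -2

Expand the product: p(x)·q(x) = 2*x^3 + 3*x^2 - 3*x - 2.
∫_{-1}^{1} of each monomial x^k gives [2/(k+1) if k even, 0 if k odd]. Integrating term-by-term (or equivalently evaluating the antiderivative F(x) = x^4/2 + x^3 - 3*x^2/2 - 2*x at the endpoints):
  F(1) − F(−1) = -2 − (0) = -2.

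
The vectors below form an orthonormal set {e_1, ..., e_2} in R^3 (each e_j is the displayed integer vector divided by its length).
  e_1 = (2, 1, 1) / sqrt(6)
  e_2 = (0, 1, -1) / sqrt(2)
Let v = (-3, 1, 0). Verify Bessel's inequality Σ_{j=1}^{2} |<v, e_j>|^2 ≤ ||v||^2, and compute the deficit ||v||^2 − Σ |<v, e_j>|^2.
Σ |<v, e_j>|^2 = 14/3; ||v||^2 = 10; deficit = 16/3

Write each e_j = u_j / sqrt(<u_j, u_j>) where u_j is the displayed integer vector. Then <v, e_j> = <v, u_j> / sqrt(<u_j, u_j>), so |<v, e_j>|^2 = <v, u_j>^2 / <u_j, u_j>.
Coefficients: <v, e_1> = -5/sqrt(6), <v, e_2> = 1/sqrt(2).
Square and sum: Σ |<v, e_j>|^2 = 14/3.
Compute ||v||^2 = v·v = 10.
Deficit = 10 − 14/3 = 16/3 ≥ 0, confirming Bessel's inequality. (The deficit equals ||v − Σ <v,e_j> e_j||^2, the squared distance from v to span{e_j}.)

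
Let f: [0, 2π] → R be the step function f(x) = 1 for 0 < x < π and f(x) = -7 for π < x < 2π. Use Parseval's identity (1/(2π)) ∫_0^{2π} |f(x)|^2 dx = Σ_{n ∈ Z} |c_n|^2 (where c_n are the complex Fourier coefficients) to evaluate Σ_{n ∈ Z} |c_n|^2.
Σ |c_n|^2 = 25

Parseval equates the L^2 energy of f (normalised by 1/(2π)) with the ℓ^2 sum of its Fourier coefficients: (1/(2π)) ∫_0^{2π} |f|^2 = Σ |c_n|^2.
Compute the left side: (1/(2π)) [∫_0^π 1^2 dx + ∫_π^{2π} (-7)^2 dx] = (1/(2π)) · (1π + 49π) = (1 + 49)/2 = 25.
So Σ_{n ∈ Z} |c_n|^2 = 25.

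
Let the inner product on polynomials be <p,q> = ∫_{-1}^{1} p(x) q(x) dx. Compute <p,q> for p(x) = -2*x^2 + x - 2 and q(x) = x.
<p,q> = 2/3

Expand the product: p(x)·q(x) = -2*x^3 + x^2 - 2*x.
∫_{-1}^{1} of each monomial x^k gives [2/(k+1) if k even, 0 if k odd]. Integrating term-by-term (or equivalently evaluating the antiderivative F(x) = -x^4/2 + x^3/3 - x^2 at the endpoints):
  F(1) − F(−1) = -7/6 − (-11/6) = 2/3.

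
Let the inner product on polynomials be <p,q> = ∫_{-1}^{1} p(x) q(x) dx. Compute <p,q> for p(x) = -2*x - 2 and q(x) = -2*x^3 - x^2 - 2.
<p,q> = 164/15

Expand the product: p(x)·q(x) = 4*x^4 + 6*x^3 + 2*x^2 + 4*x + 4.
∫_{-1}^{1} of each monomial x^k gives [2/(k+1) if k even, 0 if k odd]. Integrating term-by-term (or equivalently evaluating the antiderivative F(x) = 4*x^5/5 + 3*x^4/2 + 2*x^3/3 + 2*x^2 + 4*x at the endpoints):
  F(1) − F(−1) = 269/30 − (-59/30) = 164/15.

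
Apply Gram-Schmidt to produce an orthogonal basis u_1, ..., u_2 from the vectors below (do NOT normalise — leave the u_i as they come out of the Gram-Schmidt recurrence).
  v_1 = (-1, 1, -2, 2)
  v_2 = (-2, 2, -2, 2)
Orthogonal basis:
  u_1 = (-1, 1, -2, 2)
  u_2 = (-4/5, 4/5, 2/5, -2/5)

Apply the Gram-Schmidt recurrence
  u_1 = v_1
  u_i = v_i − Σ_{j<i} ((v_i · u_j) / (u_j · u_j)) · u_j.

Step by step this gives:
  u_1 = (-1, 1, -2, 2)
  u_2 = (-4/5, 4/5, 2/5, -2/5)

Orthogonality check:
  u_2 · u_1 = 0 (should be 0)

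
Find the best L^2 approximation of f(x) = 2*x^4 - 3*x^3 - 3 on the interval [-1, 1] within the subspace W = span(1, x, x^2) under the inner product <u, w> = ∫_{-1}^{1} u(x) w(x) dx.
g(x) = 12*x^2/7 - 9*x/5 - 111/35

The best approximation g ∈ W is the orthogonal projection of f onto W. Writing g = a_0 + a_1 x + a_2 x^2, the coefficients solve the normal equations G · a = b where
  G_{ij} = <φ_i, φ_j> and b_i = <f, φ_i>, with φ_0 = 1, φ_1 = x, φ_2 = x^2.
G =
  [2, 0, 2/3]
  [0, 2/3, 0]
  [2/3, 0, 2/5],
b = (-26/5, -6/5, -10/7).
Solving gives a_0 = -111/35, a_1 = -9/5, a_2 = 12/7, so
  g(x) = 12*x^2/7 - 9*x/5 - 111/35.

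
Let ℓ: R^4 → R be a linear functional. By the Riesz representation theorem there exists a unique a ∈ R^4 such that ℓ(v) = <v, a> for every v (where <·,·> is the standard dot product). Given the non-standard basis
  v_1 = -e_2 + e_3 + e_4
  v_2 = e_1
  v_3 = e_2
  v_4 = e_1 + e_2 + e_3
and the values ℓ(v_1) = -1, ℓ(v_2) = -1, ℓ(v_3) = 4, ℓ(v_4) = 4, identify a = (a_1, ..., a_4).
a = (-1, 4, 1, 2)

Write a = (a_1, ..., a_4) in the standard basis. For each basis vector v_i, ℓ(v_i) = <v_i, a> is a linear equation in the a_j's. Collect the n equations into a matrix system V a = ℓ, where row i of V is v_i (expressed in the standard basis). Since V is invertible (lower-triangular with 1s on the diagonal, up to permutation), solve by back-substitution:
  V =
[[0, -1, 1, 1],
 [1, 0, 0, 0],
 [0, 1, 0, 0],
 [1, 1, 1, 0]]
  V a = (-1, -1, 4, 4)
Solving gives a = (-1, 4, 1, 2).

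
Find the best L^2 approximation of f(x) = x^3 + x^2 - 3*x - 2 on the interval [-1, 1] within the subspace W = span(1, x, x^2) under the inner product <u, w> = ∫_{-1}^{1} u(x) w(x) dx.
g(x) = x^2 - 12*x/5 - 2

The best approximation g ∈ W is the orthogonal projection of f onto W. Writing g = a_0 + a_1 x + a_2 x^2, the coefficients solve the normal equations G · a = b where
  G_{ij} = <φ_i, φ_j> and b_i = <f, φ_i>, with φ_0 = 1, φ_1 = x, φ_2 = x^2.
G =
  [2, 0, 2/3]
  [0, 2/3, 0]
  [2/3, 0, 2/5],
b = (-10/3, -8/5, -14/15).
Solving gives a_0 = -2, a_1 = -12/5, a_2 = 1, so
  g(x) = x^2 - 12*x/5 - 2.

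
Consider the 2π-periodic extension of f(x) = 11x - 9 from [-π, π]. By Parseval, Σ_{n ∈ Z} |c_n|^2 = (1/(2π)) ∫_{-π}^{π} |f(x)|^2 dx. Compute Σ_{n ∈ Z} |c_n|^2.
Σ |c_n|^2 = 121π^2/3 + 81

Expand and integrate term by term over [-π, π]:
  ∫ (11x)^2 dx = 121·(2π^3/3); ∫ 2·11·(-9)·x dx = 0 (odd integrand); ∫ (-9)^2 dx = 81·2π.
So (1/(2π)) ∫_{-π}^{π} (11x - 9)^2 dx = 121π^2/3 + 81 = 121π^2/3 + 81.
Parseval ⇒ Σ |c_n|^2 = 121π^2/3 + 81.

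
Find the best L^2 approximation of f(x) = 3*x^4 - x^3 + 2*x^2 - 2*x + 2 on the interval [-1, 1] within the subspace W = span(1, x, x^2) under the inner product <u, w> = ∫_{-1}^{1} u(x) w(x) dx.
g(x) = 32*x^2/7 - 13*x/5 + 61/35

The best approximation g ∈ W is the orthogonal projection of f onto W. Writing g = a_0 + a_1 x + a_2 x^2, the coefficients solve the normal equations G · a = b where
  G_{ij} = <φ_i, φ_j> and b_i = <f, φ_i>, with φ_0 = 1, φ_1 = x, φ_2 = x^2.
G =
  [2, 0, 2/3]
  [0, 2/3, 0]
  [2/3, 0, 2/5],
b = (98/15, -26/15, 314/105).
Solving gives a_0 = 61/35, a_1 = -13/5, a_2 = 32/7, so
  g(x) = 32*x^2/7 - 13*x/5 + 61/35.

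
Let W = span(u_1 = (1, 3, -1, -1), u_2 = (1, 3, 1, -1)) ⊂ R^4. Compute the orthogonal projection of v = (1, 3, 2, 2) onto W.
proj_W(v) = (8/11, 24/11, 2, -8/11)

Set up U = [u_1 | ... | u_2] ∈ R^(4×2). The projector onto W = col(U) is P = U (U^T U)^(-1) U^T.
Compute U^T U =
  [12, 10]
  [10, 12],
and U^T v = (6, 10).
Solve U^T U · c = U^T v for the coefficients: c = (-7/11, 15/11). The projection is proj_W(v) = U c.
Check: (v - proj_W(v)) · u_1 = 0  (should be 0).
Check: (v - proj_W(v)) · u_2 = 0  (should be 0).
Result: proj_W(v) = (8/11, 24/11, 2, -8/11).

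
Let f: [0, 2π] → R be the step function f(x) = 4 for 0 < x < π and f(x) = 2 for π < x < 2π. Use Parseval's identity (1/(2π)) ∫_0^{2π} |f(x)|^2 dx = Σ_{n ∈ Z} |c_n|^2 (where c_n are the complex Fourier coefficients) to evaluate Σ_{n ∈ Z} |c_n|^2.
Σ |c_n|^2 = 10

Parseval equates the L^2 energy of f (normalised by 1/(2π)) with the ℓ^2 sum of its Fourier coefficients: (1/(2π)) ∫_0^{2π} |f|^2 = Σ |c_n|^2.
Compute the left side: (1/(2π)) [∫_0^π 4^2 dx + ∫_π^{2π} 2^2 dx] = (1/(2π)) · (16π + 4π) = (16 + 4)/2 = 10.
So Σ_{n ∈ Z} |c_n|^2 = 10.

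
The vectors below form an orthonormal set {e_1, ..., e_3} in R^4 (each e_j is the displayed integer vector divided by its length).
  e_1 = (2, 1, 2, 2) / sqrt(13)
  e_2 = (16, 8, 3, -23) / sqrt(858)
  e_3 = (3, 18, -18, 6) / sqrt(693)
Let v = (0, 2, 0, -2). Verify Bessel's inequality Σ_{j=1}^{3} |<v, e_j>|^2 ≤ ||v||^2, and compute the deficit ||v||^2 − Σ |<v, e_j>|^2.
Σ |<v, e_j>|^2 = 118/21; ||v||^2 = 8; deficit = 50/21

Write each e_j = u_j / sqrt(<u_j, u_j>) where u_j is the displayed integer vector. Then <v, e_j> = <v, u_j> / sqrt(<u_j, u_j>), so |<v, e_j>|^2 = <v, u_j>^2 / <u_j, u_j>.
Coefficients: <v, e_1> = -2/sqrt(13), <v, e_2> = 62/sqrt(858), <v, e_3> = 24/sqrt(693).
Square and sum: Σ |<v, e_j>|^2 = 118/21.
Compute ||v||^2 = v·v = 8.
Deficit = 8 − 118/21 = 50/21 ≥ 0, confirming Bessel's inequality. (The deficit equals ||v − Σ <v,e_j> e_j||^2, the squared distance from v to span{e_j}.)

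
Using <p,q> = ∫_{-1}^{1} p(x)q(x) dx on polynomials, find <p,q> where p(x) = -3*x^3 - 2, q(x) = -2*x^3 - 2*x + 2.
<p,q> = -136/35

Expand the product: p(x)·q(x) = 6*x^6 + 6*x^4 - 2*x^3 + 4*x - 4.
∫_{-1}^{1} of each monomial x^k gives [2/(k+1) if k even, 0 if k odd]. Integrating term-by-term (or equivalently evaluating the antiderivative F(x) = 6*x^7/7 + 6*x^5/5 - x^4/2 + 2*x^2 - 4*x at the endpoints):
  F(1) − F(−1) = -31/70 − (241/70) = -136/35.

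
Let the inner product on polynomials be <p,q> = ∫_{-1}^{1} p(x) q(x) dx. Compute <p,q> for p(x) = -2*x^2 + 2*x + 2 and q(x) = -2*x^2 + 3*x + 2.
<p,q> = 124/15

Expand the product: p(x)·q(x) = 4*x^4 - 10*x^3 - 2*x^2 + 10*x + 4.
∫_{-1}^{1} of each monomial x^k gives [2/(k+1) if k even, 0 if k odd]. Integrating term-by-term (or equivalently evaluating the antiderivative F(x) = 4*x^5/5 - 5*x^4/2 - 2*x^3/3 + 5*x^2 + 4*x at the endpoints):
  F(1) − F(−1) = 199/30 − (-49/30) = 124/15.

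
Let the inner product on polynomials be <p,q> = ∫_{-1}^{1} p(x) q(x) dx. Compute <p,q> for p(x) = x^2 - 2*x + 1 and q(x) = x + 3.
<p,q> = 20/3

Expand the product: p(x)·q(x) = x^3 + x^2 - 5*x + 3.
∫_{-1}^{1} of each monomial x^k gives [2/(k+1) if k even, 0 if k odd]. Integrating term-by-term (or equivalently evaluating the antiderivative F(x) = x^4/4 + x^3/3 - 5*x^2/2 + 3*x at the endpoints):
  F(1) − F(−1) = 13/12 − (-67/12) = 20/3.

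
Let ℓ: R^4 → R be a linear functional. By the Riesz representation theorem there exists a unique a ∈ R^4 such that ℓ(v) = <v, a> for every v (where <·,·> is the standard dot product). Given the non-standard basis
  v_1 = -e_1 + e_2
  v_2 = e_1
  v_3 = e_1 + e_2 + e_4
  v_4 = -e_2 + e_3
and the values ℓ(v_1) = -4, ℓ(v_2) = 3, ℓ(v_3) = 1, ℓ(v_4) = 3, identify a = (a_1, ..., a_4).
a = (3, -1, 2, -1)

Write a = (a_1, ..., a_4) in the standard basis. For each basis vector v_i, ℓ(v_i) = <v_i, a> is a linear equation in the a_j's. Collect the n equations into a matrix system V a = ℓ, where row i of V is v_i (expressed in the standard basis). Since V is invertible (lower-triangular with 1s on the diagonal, up to permutation), solve by back-substitution:
  V =
[[-1, 1, 0, 0],
 [1, 0, 0, 0],
 [1, 1, 0, 1],
 [0, -1, 1, 0]]
  V a = (-4, 3, 1, 3)
Solving gives a = (3, -1, 2, -1).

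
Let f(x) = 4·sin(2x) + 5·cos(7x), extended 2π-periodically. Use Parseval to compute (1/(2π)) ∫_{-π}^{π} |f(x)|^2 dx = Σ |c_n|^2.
Σ |c_n|^2 = 41/2

Expand |f|^2 and use orthogonality of {sin(nx), cos(mx)} on [-π, π]:
  ∫_{-π}^{π} sin(nx)^2 dx = π, ∫ cos(mx)^2 dx = π, and cross terms integrate to 0.
So ∫_{-π}^{π} f(x)^2 dx = 4^2 · π + 5^2 · π = (16 + 25)π.
Divide by 2π: (16 + 25)/2 = 41/2.
By Parseval, this equals Σ |c_n|^2.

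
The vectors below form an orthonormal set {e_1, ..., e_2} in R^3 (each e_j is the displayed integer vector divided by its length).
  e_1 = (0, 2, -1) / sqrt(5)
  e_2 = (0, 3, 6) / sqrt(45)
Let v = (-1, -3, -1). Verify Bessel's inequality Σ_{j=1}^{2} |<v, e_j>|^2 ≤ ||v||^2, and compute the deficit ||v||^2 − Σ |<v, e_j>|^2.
Σ |<v, e_j>|^2 = 10; ||v||^2 = 11; deficit = 1

Write each e_j = u_j / sqrt(<u_j, u_j>) where u_j is the displayed integer vector. Then <v, e_j> = <v, u_j> / sqrt(<u_j, u_j>), so |<v, e_j>|^2 = <v, u_j>^2 / <u_j, u_j>.
Coefficients: <v, e_1> = -5/sqrt(5), <v, e_2> = -15/sqrt(45).
Square and sum: Σ |<v, e_j>|^2 = 10.
Compute ||v||^2 = v·v = 11.
Deficit = 11 − 10 = 1 ≥ 0, confirming Bessel's inequality. (The deficit equals ||v − Σ <v,e_j> e_j||^2, the squared distance from v to span{e_j}.)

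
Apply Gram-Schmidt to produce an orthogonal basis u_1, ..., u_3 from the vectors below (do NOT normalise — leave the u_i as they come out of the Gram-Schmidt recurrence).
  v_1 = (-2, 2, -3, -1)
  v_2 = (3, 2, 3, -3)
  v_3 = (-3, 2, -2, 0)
Orthogonal basis:
  u_1 = (-2, 2, -3, -1)
  u_2 = (19/9, 26/9, 5/3, -31/9)
  u_3 = (-12/13, 12/19, 223/247, 99/247)

Apply the Gram-Schmidt recurrence
  u_1 = v_1
  u_i = v_i − Σ_{j<i} ((v_i · u_j) / (u_j · u_j)) · u_j.

Step by step this gives:
  u_1 = (-2, 2, -3, -1)
  u_2 = (19/9, 26/9, 5/3, -31/9)
  u_3 = (-12/13, 12/19, 223/247, 99/247)

Orthogonality check:
  u_2 · u_1 = 0 (should be 0)
  u_3 · u_1 = 0 (should be 0)
  u_3 · u_2 = 0 (should be 0)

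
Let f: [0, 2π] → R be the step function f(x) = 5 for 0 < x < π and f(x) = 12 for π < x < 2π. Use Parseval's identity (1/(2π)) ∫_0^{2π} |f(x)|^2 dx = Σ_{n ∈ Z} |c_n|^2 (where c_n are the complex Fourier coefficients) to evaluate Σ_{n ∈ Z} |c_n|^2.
Σ |c_n|^2 = 169/2

Parseval equates the L^2 energy of f (normalised by 1/(2π)) with the ℓ^2 sum of its Fourier coefficients: (1/(2π)) ∫_0^{2π} |f|^2 = Σ |c_n|^2.
Compute the left side: (1/(2π)) [∫_0^π 5^2 dx + ∫_π^{2π} 12^2 dx] = (1/(2π)) · (25π + 144π) = (25 + 144)/2 = 169/2.
So Σ_{n ∈ Z} |c_n|^2 = 169/2.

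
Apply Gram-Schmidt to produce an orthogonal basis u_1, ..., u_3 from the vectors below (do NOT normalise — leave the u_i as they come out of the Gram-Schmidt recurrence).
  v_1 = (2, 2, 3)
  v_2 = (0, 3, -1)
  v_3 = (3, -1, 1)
Orthogonal basis:
  u_1 = (2, 2, 3)
  u_2 = (-6/17, 45/17, -26/17)
  u_3 = (319/161, -58/161, -174/161)

Apply the Gram-Schmidt recurrence
  u_1 = v_1
  u_i = v_i − Σ_{j<i} ((v_i · u_j) / (u_j · u_j)) · u_j.

Step by step this gives:
  u_1 = (2, 2, 3)
  u_2 = (-6/17, 45/17, -26/17)
  u_3 = (319/161, -58/161, -174/161)

Orthogonality check:
  u_2 · u_1 = 0 (should be 0)
  u_3 · u_1 = 0 (should be 0)
  u_3 · u_2 = 0 (should be 0)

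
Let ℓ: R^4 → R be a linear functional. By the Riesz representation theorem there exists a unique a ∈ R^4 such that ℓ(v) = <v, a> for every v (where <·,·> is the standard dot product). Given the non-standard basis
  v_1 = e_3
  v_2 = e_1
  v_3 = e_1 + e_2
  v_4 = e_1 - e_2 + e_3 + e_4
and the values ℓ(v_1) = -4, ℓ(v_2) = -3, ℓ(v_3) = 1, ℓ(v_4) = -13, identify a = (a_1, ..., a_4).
a = (-3, 4, -4, -2)

Write a = (a_1, ..., a_4) in the standard basis. For each basis vector v_i, ℓ(v_i) = <v_i, a> is a linear equation in the a_j's. Collect the n equations into a matrix system V a = ℓ, where row i of V is v_i (expressed in the standard basis). Since V is invertible (lower-triangular with 1s on the diagonal, up to permutation), solve by back-substitution:
  V =
[[0, 0, 1, 0],
 [1, 0, 0, 0],
 [1, 1, 0, 0],
 [1, -1, 1, 1]]
  V a = (-4, -3, 1, -13)
Solving gives a = (-3, 4, -4, -2).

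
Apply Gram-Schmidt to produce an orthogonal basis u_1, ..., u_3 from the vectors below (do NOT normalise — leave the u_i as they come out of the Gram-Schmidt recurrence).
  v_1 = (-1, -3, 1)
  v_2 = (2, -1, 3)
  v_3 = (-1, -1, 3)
Orthogonal basis:
  u_1 = (-1, -3, 1)
  u_2 = (26/11, 1/11, 29/11)
  u_3 = (-32/23, 20/23, 28/23)

Apply the Gram-Schmidt recurrence
  u_1 = v_1
  u_i = v_i − Σ_{j<i} ((v_i · u_j) / (u_j · u_j)) · u_j.

Step by step this gives:
  u_1 = (-1, -3, 1)
  u_2 = (26/11, 1/11, 29/11)
  u_3 = (-32/23, 20/23, 28/23)

Orthogonality check:
  u_2 · u_1 = 0 (should be 0)
  u_3 · u_1 = 0 (should be 0)
  u_3 · u_2 = 0 (should be 0)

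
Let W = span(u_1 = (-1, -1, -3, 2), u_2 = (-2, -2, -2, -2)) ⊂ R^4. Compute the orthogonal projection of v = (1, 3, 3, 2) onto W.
proj_W(v) = (39/17, 39/17, 45/17, 30/17)

Set up U = [u_1 | ... | u_2] ∈ R^(4×2). The projector onto W = col(U) is P = U (U^T U)^(-1) U^T.
Compute U^T U =
  [15, 6]
  [6, 16],
and U^T v = (-9, -18).
Solve U^T U · c = U^T v for the coefficients: c = (-3/17, -18/17). The projection is proj_W(v) = U c.
Check: (v - proj_W(v)) · u_1 = 0  (should be 0).
Check: (v - proj_W(v)) · u_2 = 0  (should be 0).
Result: proj_W(v) = (39/17, 39/17, 45/17, 30/17).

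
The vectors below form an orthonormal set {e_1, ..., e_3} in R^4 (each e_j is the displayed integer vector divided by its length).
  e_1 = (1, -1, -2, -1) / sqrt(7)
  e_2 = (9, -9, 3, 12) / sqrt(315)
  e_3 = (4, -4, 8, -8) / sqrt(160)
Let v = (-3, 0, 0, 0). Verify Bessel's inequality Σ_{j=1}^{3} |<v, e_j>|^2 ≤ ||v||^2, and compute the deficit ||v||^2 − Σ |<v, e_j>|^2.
Σ |<v, e_j>|^2 = 9/2; ||v||^2 = 9; deficit = 9/2

Write each e_j = u_j / sqrt(<u_j, u_j>) where u_j is the displayed integer vector. Then <v, e_j> = <v, u_j> / sqrt(<u_j, u_j>), so |<v, e_j>|^2 = <v, u_j>^2 / <u_j, u_j>.
Coefficients: <v, e_1> = -3/sqrt(7), <v, e_2> = -27/sqrt(315), <v, e_3> = -12/sqrt(160).
Square and sum: Σ |<v, e_j>|^2 = 9/2.
Compute ||v||^2 = v·v = 9.
Deficit = 9 − 9/2 = 9/2 ≥ 0, confirming Bessel's inequality. (The deficit equals ||v − Σ <v,e_j> e_j||^2, the squared distance from v to span{e_j}.)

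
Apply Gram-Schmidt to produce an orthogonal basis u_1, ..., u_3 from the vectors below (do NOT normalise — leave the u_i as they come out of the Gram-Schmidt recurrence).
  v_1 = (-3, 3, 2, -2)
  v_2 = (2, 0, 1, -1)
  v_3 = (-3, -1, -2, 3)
Orthogonal basis:
  u_1 = (-3, 3, 2, -2)
  u_2 = (23/13, 3/13, 15/13, -15/13)
  u_3 = (-3/76, -7/76, 41/76, 35/76)

Apply the Gram-Schmidt recurrence
  u_1 = v_1
  u_i = v_i − Σ_{j<i} ((v_i · u_j) / (u_j · u_j)) · u_j.

Step by step this gives:
  u_1 = (-3, 3, 2, -2)
  u_2 = (23/13, 3/13, 15/13, -15/13)
  u_3 = (-3/76, -7/76, 41/76, 35/76)

Orthogonality check:
  u_2 · u_1 = 0 (should be 0)
  u_3 · u_1 = 0 (should be 0)
  u_3 · u_2 = 0 (should be 0)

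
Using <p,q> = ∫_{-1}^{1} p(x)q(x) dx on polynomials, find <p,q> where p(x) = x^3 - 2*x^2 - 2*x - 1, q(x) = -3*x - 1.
<p,q> = 92/15

Expand the product: p(x)·q(x) = -3*x^4 + 5*x^3 + 8*x^2 + 5*x + 1.
∫_{-1}^{1} of each monomial x^k gives [2/(k+1) if k even, 0 if k odd]. Integrating term-by-term (or equivalently evaluating the antiderivative F(x) = -3*x^5/5 + 5*x^4/4 + 8*x^3/3 + 5*x^2/2 + x at the endpoints):
  F(1) − F(−1) = 409/60 − (41/60) = 92/15.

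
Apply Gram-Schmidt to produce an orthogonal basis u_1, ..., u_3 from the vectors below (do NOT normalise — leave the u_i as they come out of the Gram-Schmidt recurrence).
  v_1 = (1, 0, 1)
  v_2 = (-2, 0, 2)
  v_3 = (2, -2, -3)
Orthogonal basis:
  u_1 = (1, 0, 1)
  u_2 = (-2, 0, 2)
  u_3 = (0, -2, 0)

Apply the Gram-Schmidt recurrence
  u_1 = v_1
  u_i = v_i − Σ_{j<i} ((v_i · u_j) / (u_j · u_j)) · u_j.

Step by step this gives:
  u_1 = (1, 0, 1)
  u_2 = (-2, 0, 2)
  u_3 = (0, -2, 0)

Orthogonality check:
  u_2 · u_1 = 0 (should be 0)
  u_3 · u_1 = 0 (should be 0)
  u_3 · u_2 = 0 (should be 0)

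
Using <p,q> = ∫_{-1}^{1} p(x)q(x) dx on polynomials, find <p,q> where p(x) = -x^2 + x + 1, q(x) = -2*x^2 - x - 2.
<p,q> = -58/15

Expand the product: p(x)·q(x) = 2*x^4 - x^3 - x^2 - 3*x - 2.
∫_{-1}^{1} of each monomial x^k gives [2/(k+1) if k even, 0 if k odd]. Integrating term-by-term (or equivalently evaluating the antiderivative F(x) = 2*x^5/5 - x^4/4 - x^3/3 - 3*x^2/2 - 2*x at the endpoints):
  F(1) − F(−1) = -221/60 − (11/60) = -58/15.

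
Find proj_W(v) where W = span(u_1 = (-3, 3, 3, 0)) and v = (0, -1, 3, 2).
proj_W(v) = (-2/3, 2/3, 2/3, 0)

Set up U = [u_1 | ... | u_1] ∈ R^(4×1). The projector onto W = col(U) is P = U (U^T U)^(-1) U^T.
Compute U^T U =
  [27],
and U^T v = (6).
Solve U^T U · c = U^T v for the coefficients: c = (2/9). The projection is proj_W(v) = U c.
Check: (v - proj_W(v)) · u_1 = 0  (should be 0).
Result: proj_W(v) = (-2/3, 2/3, 2/3, 0).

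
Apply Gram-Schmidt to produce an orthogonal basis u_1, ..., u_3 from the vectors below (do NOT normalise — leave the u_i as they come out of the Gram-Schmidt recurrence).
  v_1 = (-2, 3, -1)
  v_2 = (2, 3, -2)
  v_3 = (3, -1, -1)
Orthogonal basis:
  u_1 = (-2, 3, -1)
  u_2 = (3, 3/2, -3/2)
  u_3 = (-1/7, -2/7, -4/7)

Apply the Gram-Schmidt recurrence
  u_1 = v_1
  u_i = v_i − Σ_{j<i} ((v_i · u_j) / (u_j · u_j)) · u_j.

Step by step this gives:
  u_1 = (-2, 3, -1)
  u_2 = (3, 3/2, -3/2)
  u_3 = (-1/7, -2/7, -4/7)

Orthogonality check:
  u_2 · u_1 = 0 (should be 0)
  u_3 · u_1 = 0 (should be 0)
  u_3 · u_2 = 0 (should be 0)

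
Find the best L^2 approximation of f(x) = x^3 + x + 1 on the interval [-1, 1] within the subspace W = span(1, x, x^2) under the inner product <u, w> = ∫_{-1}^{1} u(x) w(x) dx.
g(x) = 8*x/5 + 1

The best approximation g ∈ W is the orthogonal projection of f onto W. Writing g = a_0 + a_1 x + a_2 x^2, the coefficients solve the normal equations G · a = b where
  G_{ij} = <φ_i, φ_j> and b_i = <f, φ_i>, with φ_0 = 1, φ_1 = x, φ_2 = x^2.
G =
  [2, 0, 2/3]
  [0, 2/3, 0]
  [2/3, 0, 2/5],
b = (2, 16/15, 2/3).
Solving gives a_0 = 1, a_1 = 8/5, a_2 = 0, so
  g(x) = 8*x/5 + 1.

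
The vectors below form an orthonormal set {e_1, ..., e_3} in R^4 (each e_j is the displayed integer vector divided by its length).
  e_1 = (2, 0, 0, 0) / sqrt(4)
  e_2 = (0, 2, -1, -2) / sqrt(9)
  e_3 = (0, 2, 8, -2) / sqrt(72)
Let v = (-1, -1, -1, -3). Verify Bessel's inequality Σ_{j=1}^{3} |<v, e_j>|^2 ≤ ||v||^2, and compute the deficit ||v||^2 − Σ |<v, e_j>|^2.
Σ |<v, e_j>|^2 = 4; ||v||^2 = 12; deficit = 8

Write each e_j = u_j / sqrt(<u_j, u_j>) where u_j is the displayed integer vector. Then <v, e_j> = <v, u_j> / sqrt(<u_j, u_j>), so |<v, e_j>|^2 = <v, u_j>^2 / <u_j, u_j>.
Coefficients: <v, e_1> = -2/sqrt(4), <v, e_2> = 5/sqrt(9), <v, e_3> = -4/sqrt(72).
Square and sum: Σ |<v, e_j>|^2 = 4.
Compute ||v||^2 = v·v = 12.
Deficit = 12 − 4 = 8 ≥ 0, confirming Bessel's inequality. (The deficit equals ||v − Σ <v,e_j> e_j||^2, the squared distance from v to span{e_j}.)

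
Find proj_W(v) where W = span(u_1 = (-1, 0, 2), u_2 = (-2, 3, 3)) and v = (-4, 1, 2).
proj_W(v) = (-41/23, 63/46, 143/46)

Set up U = [u_1 | ... | u_2] ∈ R^(3×2). The projector onto W = col(U) is P = U (U^T U)^(-1) U^T.
Compute U^T U =
  [5, 8]
  [8, 22],
and U^T v = (8, 17).
Solve U^T U · c = U^T v for the coefficients: c = (20/23, 21/46). The projection is proj_W(v) = U c.
Check: (v - proj_W(v)) · u_1 = 0  (should be 0).
Check: (v - proj_W(v)) · u_2 = 0  (should be 0).
Result: proj_W(v) = (-41/23, 63/46, 143/46).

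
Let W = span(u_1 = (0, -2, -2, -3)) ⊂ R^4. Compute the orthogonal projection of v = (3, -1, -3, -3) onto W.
proj_W(v) = (0, -2, -2, -3)

Set up U = [u_1 | ... | u_1] ∈ R^(4×1). The projector onto W = col(U) is P = U (U^T U)^(-1) U^T.
Compute U^T U =
  [17],
and U^T v = (17).
Solve U^T U · c = U^T v for the coefficients: c = (1). The projection is proj_W(v) = U c.
Check: (v - proj_W(v)) · u_1 = 0  (should be 0).
Result: proj_W(v) = (0, -2, -2, -3).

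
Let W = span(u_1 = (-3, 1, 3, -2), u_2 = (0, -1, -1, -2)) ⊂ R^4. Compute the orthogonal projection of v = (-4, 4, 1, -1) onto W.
proj_W(v) = (-63/23, 65/46, 149/46, -19/23)

Set up U = [u_1 | ... | u_2] ∈ R^(4×2). The projector onto W = col(U) is P = U (U^T U)^(-1) U^T.
Compute U^T U =
  [23, 0]
  [0, 6],
and U^T v = (21, -3).
Solve U^T U · c = U^T v for the coefficients: c = (21/23, -1/2). The projection is proj_W(v) = U c.
Check: (v - proj_W(v)) · u_1 = 0  (should be 0).
Check: (v - proj_W(v)) · u_2 = 0  (should be 0).
Result: proj_W(v) = (-63/23, 65/46, 149/46, -19/23).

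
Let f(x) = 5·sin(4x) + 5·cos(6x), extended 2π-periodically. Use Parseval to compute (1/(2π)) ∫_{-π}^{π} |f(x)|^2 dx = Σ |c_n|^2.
Σ |c_n|^2 = 25

Expand |f|^2 and use orthogonality of {sin(nx), cos(mx)} on [-π, π]:
  ∫_{-π}^{π} sin(nx)^2 dx = π, ∫ cos(mx)^2 dx = π, and cross terms integrate to 0.
So ∫_{-π}^{π} f(x)^2 dx = 5^2 · π + 5^2 · π = (25 + 25)π.
Divide by 2π: (25 + 25)/2 = 25.
By Parseval, this equals Σ |c_n|^2.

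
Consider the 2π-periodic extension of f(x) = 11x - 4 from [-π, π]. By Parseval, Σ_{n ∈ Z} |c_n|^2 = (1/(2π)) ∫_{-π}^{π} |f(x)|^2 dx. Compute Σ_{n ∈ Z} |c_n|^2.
Σ |c_n|^2 = 121π^2/3 + 16

Expand and integrate term by term over [-π, π]:
  ∫ (11x)^2 dx = 121·(2π^3/3); ∫ 2·11·(-4)·x dx = 0 (odd integrand); ∫ (-4)^2 dx = 16·2π.
So (1/(2π)) ∫_{-π}^{π} (11x - 4)^2 dx = 121π^2/3 + 16 = 121π^2/3 + 16.
Parseval ⇒ Σ |c_n|^2 = 121π^2/3 + 16.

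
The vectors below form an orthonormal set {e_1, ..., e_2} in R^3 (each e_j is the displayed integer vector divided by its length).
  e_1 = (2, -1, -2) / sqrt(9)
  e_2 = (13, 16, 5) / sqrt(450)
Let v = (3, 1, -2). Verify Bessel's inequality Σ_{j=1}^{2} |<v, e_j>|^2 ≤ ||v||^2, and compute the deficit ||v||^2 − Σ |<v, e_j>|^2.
Σ |<v, e_j>|^2 = 27/2; ||v||^2 = 14; deficit = 1/2

Write each e_j = u_j / sqrt(<u_j, u_j>) where u_j is the displayed integer vector. Then <v, e_j> = <v, u_j> / sqrt(<u_j, u_j>), so |<v, e_j>|^2 = <v, u_j>^2 / <u_j, u_j>.
Coefficients: <v, e_1> = 9/sqrt(9), <v, e_2> = 45/sqrt(450).
Square and sum: Σ |<v, e_j>|^2 = 27/2.
Compute ||v||^2 = v·v = 14.
Deficit = 14 − 27/2 = 1/2 ≥ 0, confirming Bessel's inequality. (The deficit equals ||v − Σ <v,e_j> e_j||^2, the squared distance from v to span{e_j}.)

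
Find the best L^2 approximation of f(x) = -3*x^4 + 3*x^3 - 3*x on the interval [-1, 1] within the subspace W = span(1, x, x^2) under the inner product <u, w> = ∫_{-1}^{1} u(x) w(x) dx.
g(x) = -18*x^2/7 - 6*x/5 + 9/35

The best approximation g ∈ W is the orthogonal projection of f onto W. Writing g = a_0 + a_1 x + a_2 x^2, the coefficients solve the normal equations G · a = b where
  G_{ij} = <φ_i, φ_j> and b_i = <f, φ_i>, with φ_0 = 1, φ_1 = x, φ_2 = x^2.
G =
  [2, 0, 2/3]
  [0, 2/3, 0]
  [2/3, 0, 2/5],
b = (-6/5, -4/5, -6/7).
Solving gives a_0 = 9/35, a_1 = -6/5, a_2 = -18/7, so
  g(x) = -18*x^2/7 - 6*x/5 + 9/35.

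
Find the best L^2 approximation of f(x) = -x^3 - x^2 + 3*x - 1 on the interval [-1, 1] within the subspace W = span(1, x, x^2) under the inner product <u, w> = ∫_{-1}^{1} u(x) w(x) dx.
g(x) = -x^2 + 12*x/5 - 1

The best approximation g ∈ W is the orthogonal projection of f onto W. Writing g = a_0 + a_1 x + a_2 x^2, the coefficients solve the normal equations G · a = b where
  G_{ij} = <φ_i, φ_j> and b_i = <f, φ_i>, with φ_0 = 1, φ_1 = x, φ_2 = x^2.
G =
  [2, 0, 2/3]
  [0, 2/3, 0]
  [2/3, 0, 2/5],
b = (-8/3, 8/5, -16/15).
Solving gives a_0 = -1, a_1 = 12/5, a_2 = -1, so
  g(x) = -x^2 + 12*x/5 - 1.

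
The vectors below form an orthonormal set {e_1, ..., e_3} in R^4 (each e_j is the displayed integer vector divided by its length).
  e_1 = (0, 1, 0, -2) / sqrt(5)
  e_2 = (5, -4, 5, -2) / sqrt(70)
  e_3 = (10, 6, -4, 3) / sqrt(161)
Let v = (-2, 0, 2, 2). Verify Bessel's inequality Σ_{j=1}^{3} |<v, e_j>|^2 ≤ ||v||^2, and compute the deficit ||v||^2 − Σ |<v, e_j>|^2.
Σ |<v, e_j>|^2 = 148/23; ||v||^2 = 12; deficit = 128/23

Write each e_j = u_j / sqrt(<u_j, u_j>) where u_j is the displayed integer vector. Then <v, e_j> = <v, u_j> / sqrt(<u_j, u_j>), so |<v, e_j>|^2 = <v, u_j>^2 / <u_j, u_j>.
Coefficients: <v, e_1> = -4/sqrt(5), <v, e_2> = -4/sqrt(70), <v, e_3> = -22/sqrt(161).
Square and sum: Σ |<v, e_j>|^2 = 148/23.
Compute ||v||^2 = v·v = 12.
Deficit = 12 − 148/23 = 128/23 ≥ 0, confirming Bessel's inequality. (The deficit equals ||v − Σ <v,e_j> e_j||^2, the squared distance from v to span{e_j}.)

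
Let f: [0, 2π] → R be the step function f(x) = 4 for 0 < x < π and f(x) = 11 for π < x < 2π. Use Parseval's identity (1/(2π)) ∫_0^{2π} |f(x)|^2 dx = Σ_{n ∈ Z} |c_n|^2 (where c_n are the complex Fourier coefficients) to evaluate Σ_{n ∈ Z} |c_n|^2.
Σ |c_n|^2 = 137/2

Parseval equates the L^2 energy of f (normalised by 1/(2π)) with the ℓ^2 sum of its Fourier coefficients: (1/(2π)) ∫_0^{2π} |f|^2 = Σ |c_n|^2.
Compute the left side: (1/(2π)) [∫_0^π 4^2 dx + ∫_π^{2π} 11^2 dx] = (1/(2π)) · (16π + 121π) = (16 + 121)/2 = 137/2.
So Σ_{n ∈ Z} |c_n|^2 = 137/2.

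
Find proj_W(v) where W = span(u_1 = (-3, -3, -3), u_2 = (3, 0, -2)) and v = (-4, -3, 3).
proj_W(v) = (-92/19, -17/19, 33/19)

Set up U = [u_1 | ... | u_2] ∈ R^(3×2). The projector onto W = col(U) is P = U (U^T U)^(-1) U^T.
Compute U^T U =
  [27, -3]
  [-3, 13],
and U^T v = (12, -18).
Solve U^T U · c = U^T v for the coefficients: c = (17/57, -25/19). The projection is proj_W(v) = U c.
Check: (v - proj_W(v)) · u_1 = 0  (should be 0).
Check: (v - proj_W(v)) · u_2 = 0  (should be 0).
Result: proj_W(v) = (-92/19, -17/19, 33/19).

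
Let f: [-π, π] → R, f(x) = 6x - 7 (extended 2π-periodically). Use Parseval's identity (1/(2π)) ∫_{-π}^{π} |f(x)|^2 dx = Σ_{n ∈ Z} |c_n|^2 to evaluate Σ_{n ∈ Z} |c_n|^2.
Σ |c_n|^2 = 12π^2 + 49

Expand and integrate term by term over [-π, π]:
  ∫ (6x)^2 dx = 36·(2π^3/3); ∫ 2·6·(-7)·x dx = 0 (odd integrand); ∫ (-7)^2 dx = 49·2π.
So (1/(2π)) ∫_{-π}^{π} (6x - 7)^2 dx = 36π^2/3 + 49 = 12π^2 + 49.
Parseval ⇒ Σ |c_n|^2 = 12π^2 + 49.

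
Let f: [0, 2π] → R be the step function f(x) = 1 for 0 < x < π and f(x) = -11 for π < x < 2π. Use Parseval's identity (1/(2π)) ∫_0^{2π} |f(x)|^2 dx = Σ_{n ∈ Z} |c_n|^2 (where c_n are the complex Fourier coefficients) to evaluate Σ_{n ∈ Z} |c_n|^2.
Σ |c_n|^2 = 61

Parseval equates the L^2 energy of f (normalised by 1/(2π)) with the ℓ^2 sum of its Fourier coefficients: (1/(2π)) ∫_0^{2π} |f|^2 = Σ |c_n|^2.
Compute the left side: (1/(2π)) [∫_0^π 1^2 dx + ∫_π^{2π} (-11)^2 dx] = (1/(2π)) · (1π + 121π) = (1 + 121)/2 = 61.
So Σ_{n ∈ Z} |c_n|^2 = 61.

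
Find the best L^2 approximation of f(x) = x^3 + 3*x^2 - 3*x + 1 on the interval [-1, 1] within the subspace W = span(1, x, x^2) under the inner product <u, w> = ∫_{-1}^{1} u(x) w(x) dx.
g(x) = 3*x^2 - 12*x/5 + 1

The best approximation g ∈ W is the orthogonal projection of f onto W. Writing g = a_0 + a_1 x + a_2 x^2, the coefficients solve the normal equations G · a = b where
  G_{ij} = <φ_i, φ_j> and b_i = <f, φ_i>, with φ_0 = 1, φ_1 = x, φ_2 = x^2.
G =
  [2, 0, 2/3]
  [0, 2/3, 0]
  [2/3, 0, 2/5],
b = (4, -8/5, 28/15).
Solving gives a_0 = 1, a_1 = -12/5, a_2 = 3, so
  g(x) = 3*x^2 - 12*x/5 + 1.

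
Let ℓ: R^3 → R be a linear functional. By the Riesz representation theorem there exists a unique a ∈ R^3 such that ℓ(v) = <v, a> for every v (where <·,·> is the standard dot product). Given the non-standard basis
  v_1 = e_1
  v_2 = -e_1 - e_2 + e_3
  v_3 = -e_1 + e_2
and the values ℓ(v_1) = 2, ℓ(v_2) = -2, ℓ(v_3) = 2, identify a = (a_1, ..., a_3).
a = (2, 4, 4)

Write a = (a_1, ..., a_3) in the standard basis. For each basis vector v_i, ℓ(v_i) = <v_i, a> is a linear equation in the a_j's. Collect the n equations into a matrix system V a = ℓ, where row i of V is v_i (expressed in the standard basis). Since V is invertible (lower-triangular with 1s on the diagonal, up to permutation), solve by back-substitution:
  V =
[[1, 0, 0],
 [-1, -1, 1],
 [-1, 1, 0]]
  V a = (2, -2, 2)
Solving gives a = (2, 4, 4).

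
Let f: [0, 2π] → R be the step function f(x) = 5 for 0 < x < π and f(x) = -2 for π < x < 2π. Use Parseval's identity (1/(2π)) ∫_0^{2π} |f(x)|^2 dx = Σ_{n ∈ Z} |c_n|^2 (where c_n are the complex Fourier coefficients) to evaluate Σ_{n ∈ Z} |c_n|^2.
Σ |c_n|^2 = 29/2

Parseval equates the L^2 energy of f (normalised by 1/(2π)) with the ℓ^2 sum of its Fourier coefficients: (1/(2π)) ∫_0^{2π} |f|^2 = Σ |c_n|^2.
Compute the left side: (1/(2π)) [∫_0^π 5^2 dx + ∫_π^{2π} (-2)^2 dx] = (1/(2π)) · (25π + 4π) = (25 + 4)/2 = 29/2.
So Σ_{n ∈ Z} |c_n|^2 = 29/2.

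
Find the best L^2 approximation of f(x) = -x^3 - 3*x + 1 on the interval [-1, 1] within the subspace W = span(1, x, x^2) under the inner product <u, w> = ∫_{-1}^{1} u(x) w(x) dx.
g(x) = 1 - 18*x/5

The best approximation g ∈ W is the orthogonal projection of f onto W. Writing g = a_0 + a_1 x + a_2 x^2, the coefficients solve the normal equations G · a = b where
  G_{ij} = <φ_i, φ_j> and b_i = <f, φ_i>, with φ_0 = 1, φ_1 = x, φ_2 = x^2.
G =
  [2, 0, 2/3]
  [0, 2/3, 0]
  [2/3, 0, 2/5],
b = (2, -12/5, 2/3).
Solving gives a_0 = 1, a_1 = -18/5, a_2 = 0, so
  g(x) = 1 - 18*x/5.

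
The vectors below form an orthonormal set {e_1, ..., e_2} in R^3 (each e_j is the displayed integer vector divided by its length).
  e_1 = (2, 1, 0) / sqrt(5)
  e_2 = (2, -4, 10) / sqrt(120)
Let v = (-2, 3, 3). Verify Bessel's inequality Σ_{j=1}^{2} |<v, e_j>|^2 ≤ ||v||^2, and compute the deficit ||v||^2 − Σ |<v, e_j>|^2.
Σ |<v, e_j>|^2 = 11/6; ||v||^2 = 22; deficit = 121/6

Write each e_j = u_j / sqrt(<u_j, u_j>) where u_j is the displayed integer vector. Then <v, e_j> = <v, u_j> / sqrt(<u_j, u_j>), so |<v, e_j>|^2 = <v, u_j>^2 / <u_j, u_j>.
Coefficients: <v, e_1> = -1/sqrt(5), <v, e_2> = 14/sqrt(120).
Square and sum: Σ |<v, e_j>|^2 = 11/6.
Compute ||v||^2 = v·v = 22.
Deficit = 22 − 11/6 = 121/6 ≥ 0, confirming Bessel's inequality. (The deficit equals ||v − Σ <v,e_j> e_j||^2, the squared distance from v to span{e_j}.)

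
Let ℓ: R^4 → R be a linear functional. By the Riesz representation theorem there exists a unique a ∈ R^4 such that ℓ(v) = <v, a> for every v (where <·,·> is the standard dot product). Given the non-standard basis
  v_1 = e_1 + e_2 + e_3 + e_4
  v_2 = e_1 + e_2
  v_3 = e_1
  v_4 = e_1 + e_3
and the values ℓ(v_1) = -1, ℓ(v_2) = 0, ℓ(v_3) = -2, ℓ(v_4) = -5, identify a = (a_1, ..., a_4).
a = (-2, 2, -3, 2)

Write a = (a_1, ..., a_4) in the standard basis. For each basis vector v_i, ℓ(v_i) = <v_i, a> is a linear equation in the a_j's. Collect the n equations into a matrix system V a = ℓ, where row i of V is v_i (expressed in the standard basis). Since V is invertible (lower-triangular with 1s on the diagonal, up to permutation), solve by back-substitution:
  V =
[[1, 1, 1, 1],
 [1, 1, 0, 0],
 [1, 0, 0, 0],
 [1, 0, 1, 0]]
  V a = (-1, 0, -2, -5)
Solving gives a = (-2, 2, -3, 2).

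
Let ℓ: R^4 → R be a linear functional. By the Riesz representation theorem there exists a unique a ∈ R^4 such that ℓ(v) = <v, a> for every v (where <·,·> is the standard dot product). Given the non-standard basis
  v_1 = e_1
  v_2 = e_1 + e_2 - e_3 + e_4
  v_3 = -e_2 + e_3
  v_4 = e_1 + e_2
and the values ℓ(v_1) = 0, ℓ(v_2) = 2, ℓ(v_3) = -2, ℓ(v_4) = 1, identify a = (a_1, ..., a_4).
a = (0, 1, -1, 0)

Write a = (a_1, ..., a_4) in the standard basis. For each basis vector v_i, ℓ(v_i) = <v_i, a> is a linear equation in the a_j's. Collect the n equations into a matrix system V a = ℓ, where row i of V is v_i (expressed in the standard basis). Since V is invertible (lower-triangular with 1s on the diagonal, up to permutation), solve by back-substitution:
  V =
[[1, 0, 0, 0],
 [1, 1, -1, 1],
 [0, -1, 1, 0],
 [1, 1, 0, 0]]
  V a = (0, 2, -2, 1)
Solving gives a = (0, 1, -1, 0).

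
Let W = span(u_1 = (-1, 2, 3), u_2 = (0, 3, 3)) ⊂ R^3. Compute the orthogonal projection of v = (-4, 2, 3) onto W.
proj_W(v) = (-3, 1, 4)

Set up U = [u_1 | ... | u_2] ∈ R^(3×2). The projector onto W = col(U) is P = U (U^T U)^(-1) U^T.
Compute U^T U =
  [14, 15]
  [15, 18],
and U^T v = (17, 15).
Solve U^T U · c = U^T v for the coefficients: c = (3, -5/3). The projection is proj_W(v) = U c.
Check: (v - proj_W(v)) · u_1 = 0  (should be 0).
Check: (v - proj_W(v)) · u_2 = 0  (should be 0).
Result: proj_W(v) = (-3, 1, 4).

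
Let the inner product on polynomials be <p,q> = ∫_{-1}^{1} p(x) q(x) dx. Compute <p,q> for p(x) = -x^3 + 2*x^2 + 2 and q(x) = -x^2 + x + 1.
<p,q> = 14/5

Expand the product: p(x)·q(x) = x^5 - 3*x^4 + x^3 + 2*x + 2.
∫_{-1}^{1} of each monomial x^k gives [2/(k+1) if k even, 0 if k odd]. Integrating term-by-term (or equivalently evaluating the antiderivative F(x) = x^6/6 - 3*x^5/5 + x^4/4 + x^2 + 2*x at the endpoints):
  F(1) − F(−1) = 169/60 − (1/60) = 14/5.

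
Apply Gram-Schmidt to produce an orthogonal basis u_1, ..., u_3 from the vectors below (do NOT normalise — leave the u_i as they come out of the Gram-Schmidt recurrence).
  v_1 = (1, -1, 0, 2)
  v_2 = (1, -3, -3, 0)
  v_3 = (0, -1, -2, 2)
Orthogonal basis:
  u_1 = (1, -1, 0, 2)
  u_2 = (1/3, -7/3, -3, -4/3)
  u_3 = (-93/98, 9/14, -47/49, 39/49)

Apply the Gram-Schmidt recurrence
  u_1 = v_1
  u_i = v_i − Σ_{j<i} ((v_i · u_j) / (u_j · u_j)) · u_j.

Step by step this gives:
  u_1 = (1, -1, 0, 2)
  u_2 = (1/3, -7/3, -3, -4/3)
  u_3 = (-93/98, 9/14, -47/49, 39/49)

Orthogonality check:
  u_2 · u_1 = 0 (should be 0)
  u_3 · u_1 = 0 (should be 0)
  u_3 · u_2 = 0 (should be 0)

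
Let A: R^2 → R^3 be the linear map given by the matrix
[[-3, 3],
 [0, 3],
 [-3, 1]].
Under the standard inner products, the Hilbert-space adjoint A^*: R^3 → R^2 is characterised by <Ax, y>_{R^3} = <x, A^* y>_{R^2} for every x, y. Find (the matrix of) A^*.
A^* = A^T =
[[-3, 0, -3],
 [3, 3, 1]]

For real matrices with standard dot products, the defining identity <Ax, y> = <x, A^* y> gives (Ax)^T y = x^T (A^*) y, i.e. x^T A^T y = x^T (A^*) y. Since this holds for all x, y, we must have A^* = A^T. Therefore
A^* =
[[-3, 0, -3],
 [3, 3, 1]].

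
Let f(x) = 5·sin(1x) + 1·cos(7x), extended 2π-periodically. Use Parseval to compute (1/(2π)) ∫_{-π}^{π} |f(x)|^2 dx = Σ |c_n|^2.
Σ |c_n|^2 = 13

Expand |f|^2 and use orthogonality of {sin(nx), cos(mx)} on [-π, π]:
  ∫_{-π}^{π} sin(nx)^2 dx = π, ∫ cos(mx)^2 dx = π, and cross terms integrate to 0.
So ∫_{-π}^{π} f(x)^2 dx = 5^2 · π + 1^2 · π = (25 + 1)π.
Divide by 2π: (25 + 1)/2 = 13.
By Parseval, this equals Σ |c_n|^2.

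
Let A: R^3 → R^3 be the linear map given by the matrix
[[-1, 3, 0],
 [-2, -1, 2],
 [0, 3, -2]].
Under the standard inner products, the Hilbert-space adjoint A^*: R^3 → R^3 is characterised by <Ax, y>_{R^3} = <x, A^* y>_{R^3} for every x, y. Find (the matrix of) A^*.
A^* = A^T =
[[-1, -2, 0],
 [3, -1, 3],
 [0, 2, -2]]

For real matrices with standard dot products, the defining identity <Ax, y> = <x, A^* y> gives (Ax)^T y = x^T (A^*) y, i.e. x^T A^T y = x^T (A^*) y. Since this holds for all x, y, we must have A^* = A^T. Therefore
A^* =
[[-1, -2, 0],
 [3, -1, 3],
 [0, 2, -2]].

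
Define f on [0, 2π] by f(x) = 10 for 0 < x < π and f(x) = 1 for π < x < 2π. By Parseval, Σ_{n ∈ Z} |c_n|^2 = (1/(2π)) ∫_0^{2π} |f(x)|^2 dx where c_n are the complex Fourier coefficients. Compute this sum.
Σ |c_n|^2 = 101/2

Parseval equates the L^2 energy of f (normalised by 1/(2π)) with the ℓ^2 sum of its Fourier coefficients: (1/(2π)) ∫_0^{2π} |f|^2 = Σ |c_n|^2.
Compute the left side: (1/(2π)) [∫_0^π 10^2 dx + ∫_π^{2π} 1^2 dx] = (1/(2π)) · (100π + 1π) = (100 + 1)/2 = 101/2.
So Σ_{n ∈ Z} |c_n|^2 = 101/2.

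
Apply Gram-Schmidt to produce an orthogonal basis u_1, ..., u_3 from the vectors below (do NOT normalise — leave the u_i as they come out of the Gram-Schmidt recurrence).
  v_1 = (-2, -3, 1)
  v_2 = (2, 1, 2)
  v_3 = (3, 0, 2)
Orthogonal basis:
  u_1 = (-2, -3, 1)
  u_2 = (9/7, -1/14, 33/14)
  u_3 = (91/101, -78/101, -52/101)

Apply the Gram-Schmidt recurrence
  u_1 = v_1
  u_i = v_i − Σ_{j<i} ((v_i · u_j) / (u_j · u_j)) · u_j.

Step by step this gives:
  u_1 = (-2, -3, 1)
  u_2 = (9/7, -1/14, 33/14)
  u_3 = (91/101, -78/101, -52/101)

Orthogonality check:
  u_2 · u_1 = 0 (should be 0)
  u_3 · u_1 = 0 (should be 0)
  u_3 · u_2 = 0 (should be 0)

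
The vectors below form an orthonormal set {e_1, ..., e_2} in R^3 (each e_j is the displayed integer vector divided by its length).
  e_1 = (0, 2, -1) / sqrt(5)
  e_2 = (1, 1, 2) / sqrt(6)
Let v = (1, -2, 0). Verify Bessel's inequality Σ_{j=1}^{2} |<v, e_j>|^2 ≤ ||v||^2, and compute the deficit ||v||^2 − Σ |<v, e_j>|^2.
Σ |<v, e_j>|^2 = 101/30; ||v||^2 = 5; deficit = 49/30

Write each e_j = u_j / sqrt(<u_j, u_j>) where u_j is the displayed integer vector. Then <v, e_j> = <v, u_j> / sqrt(<u_j, u_j>), so |<v, e_j>|^2 = <v, u_j>^2 / <u_j, u_j>.
Coefficients: <v, e_1> = -4/sqrt(5), <v, e_2> = -1/sqrt(6).
Square and sum: Σ |<v, e_j>|^2 = 101/30.
Compute ||v||^2 = v·v = 5.
Deficit = 5 − 101/30 = 49/30 ≥ 0, confirming Bessel's inequality. (The deficit equals ||v − Σ <v,e_j> e_j||^2, the squared distance from v to span{e_j}.)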